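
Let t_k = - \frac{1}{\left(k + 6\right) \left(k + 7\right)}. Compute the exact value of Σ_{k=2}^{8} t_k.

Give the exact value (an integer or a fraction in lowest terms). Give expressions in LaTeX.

t_(k+1)/t_k = (k + 6)/(k + 8).
Gosper form: A/B · C(k+1)/C(k) with A=k + 6, B=k + 8, C=1.
Key eq: (k + 6)·f(k+1) = (k + 7)·f(k) + (1).
d = 1 from the (1,1,0) case.
Match coefficients ⇒ f(k) = k/6.
R(k) = B(k−1)·f(k)/C(k) = k*(k + 7)/6; s_k = R·t_k = -k/(6*k + 36).
Δs = -1/(k**2 + 13*k + 42), as required.
Sum = s_(9) − s_(2); s_(9) = -1/10, s_(2) = -1/24 ⇒ -7/120.

Σ = -7/120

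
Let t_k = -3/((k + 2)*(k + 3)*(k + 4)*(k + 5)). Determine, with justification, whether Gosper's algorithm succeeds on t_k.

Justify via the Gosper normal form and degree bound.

Ratio r(k) = (k + 2)/(k + 6).
So A=k + 2 and B=k + 6, with C=1.
Key eq: (k + 2)·f(k+1) = (k + 5)·f(k) + (1).
deg f ≤ 3 (via 1,1,0).
Solve for f: f(k) = k*(k**2 + 9*k + 26)/72 (degree 3 ≤ 3).
Certificate R = B(k−1)f/C = k*(k + 5)*(k**2 + 9*k + 26)/72 gives s_k = k*(-k**2 - 9*k - 26)/(24*(k + 2)*(k + 3)*(k + 4)).
s_(k+1) − s_k = -3/(k**4 + 14*k**3 + 71*k**2 + 154*k + 120) = t_k.

Yes. s_k = k*(-k**2 - 9*k - 26)/(24*(k + 2)*(k + 3)*(k + 4)).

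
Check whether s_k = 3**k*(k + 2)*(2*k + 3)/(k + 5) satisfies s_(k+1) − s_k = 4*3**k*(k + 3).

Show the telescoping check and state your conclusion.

s_(k+1) = 3**(k + 1)*(k + 3)*(2*k + 5)/(k + 6)
s_(k+1) − s_k = 3**k*(4*k**3 + 44*k**2 + 162*k + 189)/(k**2 + 11*k + 30)
(s_(k+1) − s_k) − t_k = 3**(k + 1)*(-4*k**2 - 30*k - 57)/(k**2 + 11*k + 30)

Invalid: residual 3**(k + 1)*(-4*k**2 - 30*k - 57)/(k**2 + 11*k + 30) ≠ 0.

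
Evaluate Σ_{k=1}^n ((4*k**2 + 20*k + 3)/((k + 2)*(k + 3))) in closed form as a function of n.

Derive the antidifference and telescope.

Step 1: r(k) = (k + 2)*(20*k + 4*(k + 1)**2 + 23)/((k + 4)*(4*k**2 + 20*k + 3)).
Gosper form: A/B · C(k+1)/C(k) with A=k + 2, B=k + 4, C=k**2 + 5*k + 3/4.
Key eq: (k + 2)·f(k+1) = (k + 3)·f(k) + (k**2 + 5*k + 3/4).
d = 2 from the (1,1,2) case.
Solve for f: f(k) = k*(8*k - 5)/8 (degree 2 ≤ 2).
Then R = B(k−1)f/C = k*(k + 3)*(8*k - 5)/(2*(4*k**2 + 20*k + 3)), so s_k = R(k)·t_k = k*(8*k - 5)/(2*(k + 2)).
s_(k+1) − s_k = (4*k**2 + 20*k + 3)/(k**2 + 5*k + 6) = t_k.
Σ_(k=1)^n t_k = s_(n+1) − s_(1) = ((8*n**2 + 11*n + 3)/(2*(n + 3))) − (1/2), i.e. n*(4*n + 5)/(n + 3).

S(n) = n*(4*n + 5)/(n + 3)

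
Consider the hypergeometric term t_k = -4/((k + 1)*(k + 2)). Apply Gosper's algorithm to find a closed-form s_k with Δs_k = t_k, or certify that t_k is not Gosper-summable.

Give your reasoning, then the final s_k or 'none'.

s_k = -4*k/(k + 1)

Compute t_(k+1)/t_k: get (k + 1)/(k + 3).
A = k + 1, B = k + 3, C = 1.
Set up (k + 1)·f(k+1) − (k + 2)·f(k) − (1) = 0.
From deg A=1, deg B=1, deg C=0: d=1.
Solve for f: f(k) = k (degree 1 ≤ 1).
Then R = B(k−1)f/C = k*(k + 2), so s_k = R(k)·t_k = -4*k/(k + 1).
Verify: -4/(k**2 + 3*k + 2) matches t_k.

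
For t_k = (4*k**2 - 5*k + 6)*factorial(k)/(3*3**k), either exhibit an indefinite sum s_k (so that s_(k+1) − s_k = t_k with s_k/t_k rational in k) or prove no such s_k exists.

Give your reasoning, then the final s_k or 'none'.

s_k = (4*k - 1)*factorial(k)/3**k

Ratio r(k) = (k + 1)*(-5*k + 4*(k + 1)**2 + 1)/(3*(4*k**2 - 5*k + 6)).
Take A(k)=k/3 + 1/3, B(k)=1, C(k)=k**2 - 5*k/4 + 3/2.
Set up (k/3 + 1/3)·f(k+1) − (1)·f(k) − (k**2 - 5*k/4 + 3/2) = 0.
deg f ≤ 1 (via 1,0,2).
Solve for f: f(k) = 3*(4*k - 1)/4 (degree 1 ≤ 1).
Get s_k = R·t_k = (4*k - 1)*factorial(k)/3**k with R(k) = B(k−1)f(k)/C(k) = 3*(4*k - 1)/(4*k**2 - 5*k + 6).
Verify: (4*k**2 - 5*k + 6)*factorial(k)/(3*3**k) matches t_k.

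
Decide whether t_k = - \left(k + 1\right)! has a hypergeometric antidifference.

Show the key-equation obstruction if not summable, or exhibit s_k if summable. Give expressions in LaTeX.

Compute t_(k+1)/t_k: get k + 2.
A = k + 2, B = 1, C = 1.
Need (k + 2)·f(k+1) − (1)·f(k) = 1.
Bound: deg f ≤ -1.
Bound -1 < 0, so the key equation has no polynomial solution.

No; the degree bound rules out any f.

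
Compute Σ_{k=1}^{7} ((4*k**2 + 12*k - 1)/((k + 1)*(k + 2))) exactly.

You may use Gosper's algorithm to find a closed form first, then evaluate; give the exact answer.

Σ = 49/2

Ratio r(k) = (k + 1)*(12*k + 4*(k + 1)**2 + 11)/((k + 3)*(4*k**2 + 12*k - 1)).
Gosper form: A/B · C(k+1)/C(k) with A=k + 1, B=k + 3, C=k**2 + 3*k - 1/4.
Solve (k + 1)·f(k+1) − (k + 2)·f(k) = k**2 + 3*k - 1/4.
Bound: deg f ≤ 2.
Match coefficients ⇒ f(k) = k*(4*k - 5)/4.
Then R = B(k−1)f/C = k*(k + 2)*(4*k - 5)/(4*k**2 + 12*k - 1), so s_k = R(k)·t_k = k*(4*k - 5)/(k + 1).
Δs = (4*k**2 + 12*k - 1)/(k**2 + 3*k + 2), as required.
Σ_(k=1)^(7) t_k = s_(8) − s_(1) = 24 − (-1/2) = 49/2.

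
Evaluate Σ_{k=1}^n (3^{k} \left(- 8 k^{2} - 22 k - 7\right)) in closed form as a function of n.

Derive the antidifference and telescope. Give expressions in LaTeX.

Compute t_(k+1)/t_k: get 3*(8*k**2 + 38*k + 37)/(8*k**2 + 22*k + 7).
A = 3, B = 1, C = k**2 + 11*k/4 + 7/8.
f must satisfy (3)·f(k+1) − (1)·f(k) = k**2 + 11*k/4 + 7/8.
deg f ≤ 2 (via 0,0,2).
Solve for f: f(k) = (4*k**2 - k - 1)/8 (degree 2 ≤ 2).
Get s_k = R·t_k = 3**k*(-4*k**2 + k + 1) with R(k) = B(k−1)f(k)/C(k) = (4*k**2 - k - 1)/(8*k**2 + 22*k + 7).
Verify: 3**k*(-8*k**2 - 22*k - 7) matches t_k.
Σ_(k=1)^n t_k = s_(n+1) − s_(1) = (3**(n + 1)*(-4*n**2 - 7*n - 2)) − (-6), i.e. -12*3**n*n**2 - 21*3**n*n - 6*3**n + 6.

S(n) = - 12 \cdot 3^{n} n^{2} - 21 \cdot 3^{n} n - 6 \cdot 3^{n} + 6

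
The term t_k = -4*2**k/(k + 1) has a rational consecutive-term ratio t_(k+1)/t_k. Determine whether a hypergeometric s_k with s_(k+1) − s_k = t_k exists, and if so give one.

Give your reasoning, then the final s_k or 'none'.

none — t_k is not Gosper-summable

Compute t_(k+1)/t_k: get 2*(k + 1)/(k + 2).
Normal form (A,B,C) = (2*k + 2, k + 2, 1).
Solve (2*k + 2)·f(k+1) − (k + 1)·f(k) = 1.
d = -1 from the (1,1,0) case.
deg f ≤ -1 is impossible — no certificate.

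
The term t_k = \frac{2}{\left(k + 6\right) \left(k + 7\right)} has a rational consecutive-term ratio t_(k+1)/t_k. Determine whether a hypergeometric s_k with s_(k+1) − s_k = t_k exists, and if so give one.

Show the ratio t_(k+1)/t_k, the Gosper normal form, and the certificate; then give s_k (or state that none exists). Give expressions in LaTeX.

s_k = \frac{k}{3 \left(k + 6\right)}

r(k) = (k + 6)/(k + 8) after simplifying.
Gosper form: A/B · C(k+1)/C(k) with A=k + 6, B=k + 8, C=1.
Key eq: (k + 6)·f(k+1) = (k + 7)·f(k) + (1).
Degrees (1,1,0) ⇒ d ≤ 1.
A polynomial solution: f(k) = k/6.
Get s_k = R·t_k = k/(3*(k + 6)) with R(k) = B(k−1)f(k)/C(k) = k*(k + 7)/6.
Δs = 2/(k**2 + 13*k + 42), as required.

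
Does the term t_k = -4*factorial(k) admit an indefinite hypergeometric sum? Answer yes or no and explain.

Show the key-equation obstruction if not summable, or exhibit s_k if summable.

The ratio is k + 1.
Take A(k)=k + 1, B(k)=1, C(k)=1.
Solve (k + 1)·f(k+1) − (1)·f(k) = 1.
Degrees (1,0,0) ⇒ d ≤ -1.
Negative degree bound (-1): no f exists, t_k not Gosper-summable.

No — t_k has no hypergeometric antidifference.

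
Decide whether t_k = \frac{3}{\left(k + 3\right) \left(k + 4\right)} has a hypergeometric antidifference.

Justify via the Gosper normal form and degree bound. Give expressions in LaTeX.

Yes. s_k = \frac{k}{k + 3}.

Step 1: r(k) = (k + 3)/(k + 5).
A = k + 3, B = k + 5, C = 1.
Solve (k + 3)·f(k+1) − (k + 4)·f(k) = 1.
deg f ≤ 1 (via 1,1,0).
A polynomial solution: f(k) = k/3.
R(k) = B(k−1)·f(k)/C(k) = k*(k + 4)/3; s_k = R·t_k = k/(k + 3).
s_(k+1) − s_k = 3/(k**2 + 7*k + 12) = t_k.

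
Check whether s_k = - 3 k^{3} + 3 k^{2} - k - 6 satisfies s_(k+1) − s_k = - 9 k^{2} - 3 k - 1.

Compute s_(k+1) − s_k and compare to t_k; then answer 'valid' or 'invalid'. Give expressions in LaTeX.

s_(k+1) = -k - 3*(k + 1)**3 + 3*(k + 1)**2 - 7
s_(k+1) − s_k = -9*k**2 - 3*k - 1
(s_(k+1) − s_k) − t_k = 0

valid; difference matches t_k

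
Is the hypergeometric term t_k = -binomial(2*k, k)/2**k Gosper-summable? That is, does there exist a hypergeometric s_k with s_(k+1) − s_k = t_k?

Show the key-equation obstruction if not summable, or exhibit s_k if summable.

No — t_k has no hypergeometric antidifference.

r(k) = (2*k + 1)/(k + 1) after simplifying.
Gosper form: A/B · C(k+1)/C(k) with A=2*k + 1, B=k + 1, C=1.
Set up (2*k + 1)·f(k+1) − (k)·f(k) − (1) = 0.
d = -1 from the (1,1,0) case.
d = -1 < 0 ⇒ no nonzero polynomial f; not summable.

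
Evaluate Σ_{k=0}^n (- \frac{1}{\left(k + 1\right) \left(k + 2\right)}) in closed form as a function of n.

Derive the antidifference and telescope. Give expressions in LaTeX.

S(n) = \frac{- n - 1}{n + 2}

t_(k+1)/t_k = (k + 1)/(k + 3).
So A=k + 1 and B=k + 3, with C=1.
Need (k + 1)·f(k+1) − (k + 2)·f(k) = 1.
deg f ≤ 1 (via 1,1,0).
Match coefficients ⇒ f(k) = k.
Get s_k = R·t_k = -k/(k + 1) with R(k) = B(k−1)f(k)/C(k) = k*(k + 2).
s_(k+1) − s_k = -1/(k**2 + 3*k + 2) = t_k.
Telescope: S(n) = s_(n+1) − s_(0) = (-n - 1)/(n + 2) − (0) = (-n - 1)/(n + 2).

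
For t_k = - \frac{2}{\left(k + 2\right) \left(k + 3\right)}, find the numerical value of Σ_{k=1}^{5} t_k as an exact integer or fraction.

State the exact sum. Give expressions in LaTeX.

Σ = -5/12

The ratio is (k + 2)/(k + 4).
Gosper form: A/B · C(k+1)/C(k) with A=k + 2, B=k + 4, C=1.
f must satisfy (k + 2)·f(k+1) − (k + 3)·f(k) = 1.
deg f ≤ 1 (via 1,1,0).
Solving with deg f ≤ 1: f(k) = k/2.
So s_k = (B(k−1)f/C)·t_k = (k*(k + 3)/2)·t_k = -k/(k + 2).
Δs = -2/(k**2 + 5*k + 6), as required.
Σ_(k=1)^(5) t_k = s_(6) − s_(1) = -3/4 − (-1/3) = -5/12.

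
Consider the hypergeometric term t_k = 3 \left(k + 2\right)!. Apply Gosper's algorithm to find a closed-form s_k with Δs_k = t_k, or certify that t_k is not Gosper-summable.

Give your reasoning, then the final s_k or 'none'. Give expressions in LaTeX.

none (Gosper's algorithm certifies no s_k)

r(k) = k + 3 after simplifying.
Take A(k)=k + 3, B(k)=1, C(k)=1.
Solve (k + 3)·f(k+1) − (1)·f(k) = 1.
d = -1 from the (1,0,0) case.
d = -1 < 0 ⇒ no nonzero polynomial f; not summable.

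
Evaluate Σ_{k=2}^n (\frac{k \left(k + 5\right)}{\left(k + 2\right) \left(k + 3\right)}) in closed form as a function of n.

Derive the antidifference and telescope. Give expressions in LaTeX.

Ratio r(k) = (k + 1)*(k + 2)*(k + 6)/(k*(k + 4)*(k + 5)).
Factor: A=k + 2; B=k + 4; C=k**2 + 5*k.
Need (k + 2)·f(k+1) − (k + 3)·f(k) = k**2 + 5*k.
Bound: deg f ≤ 2.
Solving with deg f ≤ 2: f(k) = k*(k - 1).
R(k) = B(k−1)·f(k)/C(k) = (k - 1)*(k + 3)/(k + 5); s_k = R·t_k = k*(k - 1)/(k + 2).
Δs = k*(k + 5)/(k**2 + 5*k + 6), as required.
Evaluate: s_(n+1) = n*(n + 1)/(n + 3); subtract s_(2) = 1/2 ⇒ S(n) = (2*n**2 + n - 3)/(2*(n + 3)).

S(n) = \frac{2 n^{2} + n - 3}{2 \left(n + 3\right)}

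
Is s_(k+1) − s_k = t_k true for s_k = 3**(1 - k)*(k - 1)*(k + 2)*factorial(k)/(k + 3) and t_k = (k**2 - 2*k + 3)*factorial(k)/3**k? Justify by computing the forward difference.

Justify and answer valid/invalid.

Invalid: residual -(k**3 + k**2 - 6*k + 12)*factorial(k)/(3**k*(k + 3)*(k + 4)) ≠ 0.

s_(k+1) = k*(k + 3)*factorial(k + 1)/(3**k*(k + 4))
s_(k+1) − s_k = (k**4 + 4*k**3 + 3*k + 24)*factorial(k)/(3**k*(k + 3)*(k + 4))
(s_(k+1) − s_k) − t_k = -(k**3 + k**2 - 6*k + 12)*factorial(k)/(3**k*(k + 3)*(k + 4))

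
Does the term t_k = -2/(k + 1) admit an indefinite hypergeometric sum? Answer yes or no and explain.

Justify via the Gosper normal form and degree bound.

Step 1: r(k) = (k + 1)/(k + 2).
Normal form (A,B,C) = (k + 1, k + 2, 1).
Solve (k + 1)·f(k+1) − (k + 1)·f(k) = 1.
Degrees (1,1,0) ⇒ d ≤ 0.
Write f(k) = c0. Then LHS − RHS = -1, requiring -1 = 0: contradictory. No certificate.

No — the linear system for f has no solution.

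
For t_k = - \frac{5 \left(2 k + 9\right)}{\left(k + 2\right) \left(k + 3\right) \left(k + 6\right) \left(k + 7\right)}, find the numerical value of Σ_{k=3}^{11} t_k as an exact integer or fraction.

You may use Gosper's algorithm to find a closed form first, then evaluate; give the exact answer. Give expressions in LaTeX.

Ratio r(k) = (k + 2)*(k + 6)*(2*k + 11)/((k + 4)*(k + 8)*(2*k + 9)).
A = k + 2, B = k + 8, C = k**3 + 27*k**2/2 + 121*k/2 + 90.
Set up (k + 2)·f(k+1) − (k + 7)·f(k) − (k**3 + 27*k**2/2 + 121*k/2 + 90) = 0.
d = 5 from the (1,1,3) case.
Coefficient equations give f(k) = k*(k + 3)*(k + 4)*(k + 5)*(k + 8)/24.
Certificate R = B(k−1)f/C = k*(k + 3)*(k + 7)*(k + 8)/(12*(2*k + 9)) gives s_k = 5*k*(-k - 8)/(12*(k**2 + 8*k + 12)).
Check: Δs_k = 5*(-2*k - 9)/(k**4 + 18*k**3 + 113*k**2 + 288*k + 252). ✓
Telescoping: Σ = s_(12) − s_(3) = -25/63 − (-11/36) = -23/252.

Σ = -23/252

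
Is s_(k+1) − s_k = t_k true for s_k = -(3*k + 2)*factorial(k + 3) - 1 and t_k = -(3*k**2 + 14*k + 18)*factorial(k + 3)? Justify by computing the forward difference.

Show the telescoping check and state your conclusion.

s_(k+1) = -(3*k + 5)*factorial(k + 4) - 1
s_(k+1) − s_k = -(3*k**2 + 14*k + 18)*factorial(k + 3)
(s_(k+1) − s_k) − t_k = 0

valid; difference matches t_k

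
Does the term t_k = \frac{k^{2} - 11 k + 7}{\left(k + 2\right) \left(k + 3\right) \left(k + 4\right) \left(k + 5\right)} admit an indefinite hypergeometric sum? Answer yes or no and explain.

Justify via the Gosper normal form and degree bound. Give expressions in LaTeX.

Yes. s_k = \frac{k \left(k^{2} - 15 k + 98\right)}{24 \left(k + 2\right) \left(k + 3\right) \left(k + 4\right)}.

t_(k+1)/t_k = -(k + 2)*(11*k - (k + 1)**2 + 4)/((k + 6)*(k**2 - 11*k + 7)).
A = k + 2, B = k + 6, C = k**2 - 11*k + 7.
Solve (k + 2)·f(k+1) − (k + 5)·f(k) = k**2 - 11*k + 7.
Degrees (1,1,2) ⇒ d ≤ 3.
Coefficient equations give f(k) = k*(k**2 - 15*k + 98)/24.
R(k) = B(k−1)·f(k)/C(k) = k*(k + 5)*(k**2 - 15*k + 98)/(24*(k**2 - 11*k + 7)); s_k = R·t_k = k*(k**2 - 15*k + 98)/(24*(k + 2)*(k + 3)*(k + 4)).
Verify: (k**2 - 11*k + 7)/(k**4 + 14*k**3 + 71*k**2 + 154*k + 120) matches t_k.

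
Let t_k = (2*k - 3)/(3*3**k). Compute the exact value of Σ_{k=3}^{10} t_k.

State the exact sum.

Σ = 13112/177147

Compute t_(k+1)/t_k: get (2*k - 1)/(3*(2*k - 3)).
So A=1/3 and B=1, with C=k - 3/2.
f must satisfy (1/3)·f(k+1) − (1)·f(k) = k - 3/2.
d = 1 from the (0,0,1) case.
Coefficient equations give f(k) = -3*(k - 1)/2.
Certificate R = B(k−1)f/C = -3*(k - 1)/(2*k - 3) gives s_k = (1 - k)/3**k.
Check: Δs_k = (2*k - 3)/(3*3**k). ✓
Evaluate s at k=11 and k=3: -10/177147 and -2/27; difference 13112/177147.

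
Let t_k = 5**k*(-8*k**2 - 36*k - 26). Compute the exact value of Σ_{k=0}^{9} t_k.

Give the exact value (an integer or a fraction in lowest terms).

Σ = -2333984376

t_(k+1)/t_k = 5*(4*k**2 + 26*k + 35)/(4*k**2 + 18*k + 13).
Take A(k)=5, B(k)=1, C(k)=k**2 + 9*k/2 + 13/4.
Set up (5)·f(k+1) − (1)·f(k) − (k**2 + 9*k/2 + 13/4) = 0.
Degrees (0,0,2) ⇒ d ≤ 2.
A polynomial solution: f(k) = (2*k**2 + 4*k - 1)/8.
Certificate R = B(k−1)f/C = (2*k**2 + 4*k - 1)/(2*(4*k**2 + 18*k + 13)) gives s_k = 5**k*(-2*k**2 - 4*k + 1).
Δs = 5**k*(-8*k**2 - 36*k - 26), as required.
Evaluate s at k=10 and k=0: -2333984375 and 1; difference -2333984376.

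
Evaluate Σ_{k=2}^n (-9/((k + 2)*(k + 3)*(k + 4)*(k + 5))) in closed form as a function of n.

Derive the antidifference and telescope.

Compute t_(k+1)/t_k: get (k + 2)/(k + 6).
Factor: A=k + 2; B=k + 6; C=1.
Solve (k + 2)·f(k+1) − (k + 5)·f(k) = 1.
d = 3 from the (1,1,0) case.
A polynomial solution: f(k) = k*(k**2 + 9*k + 26)/72.
R(k) = B(k−1)·f(k)/C(k) = k*(k + 5)*(k**2 + 9*k + 26)/72; s_k = R·t_k = k*(-k**2 - 9*k - 26)/(8*(k + 2)*(k + 3)*(k + 4)).
Δs = -9/(k**4 + 14*k**3 + 71*k**2 + 154*k + 120), as required.
Σ_(k=2)^n t_k = s_(n+1) − s_(2) = ((-n**3 - 12*n**2 - 47*n - 36)/(8*(n**3 + 12*n**2 + 47*n + 60))) − (-1/10), i.e. (-n**3 - 12*n**2 - 47*n + 60)/(40*(n**3 + 12*n**2 + 47*n + 60)).

S(n) = (-n**3 - 12*n**2 - 47*n + 60)/(40*(n**3 + 12*n**2 + 47*n + 60))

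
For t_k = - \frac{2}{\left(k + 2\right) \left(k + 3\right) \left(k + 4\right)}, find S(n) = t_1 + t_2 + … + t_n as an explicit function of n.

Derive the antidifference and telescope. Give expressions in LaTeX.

S(n) = \frac{n \left(- n - 7\right)}{12 \left(n^{2} + 7 n + 12\right)}

Ratio r(k) = (k + 2)/(k + 5).
Factor: A=k + 2; B=k + 5; C=1.
Solve (k + 2)·f(k+1) − (k + 4)·f(k) = 1.
deg f ≤ 2 (via 1,1,0).
Solve for f: f(k) = k*(k + 5)/12 (degree 2 ≤ 2).
R(k) = B(k−1)·f(k)/C(k) = k*(k + 4)*(k + 5)/12; s_k = R·t_k = k*(-k - 5)/(6*(k + 2)*(k + 3)).
Δs = -2/(k**3 + 9*k**2 + 26*k + 24), as required.
Evaluate: s_(n+1) = (-n**2 - 7*n - 6)/(6*(n**2 + 7*n + 12)); subtract s_(1) = -1/12 ⇒ S(n) = n*(-n - 7)/(12*(n**2 + 7*n + 12)).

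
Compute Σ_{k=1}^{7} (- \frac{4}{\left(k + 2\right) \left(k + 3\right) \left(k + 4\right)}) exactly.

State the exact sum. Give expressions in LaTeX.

Σ = -49/330

Ratio r(k) = (k + 2)/(k + 5).
Normal form (A,B,C) = (k + 2, k + 5, 1).
Key eq: (k + 2)·f(k+1) = (k + 4)·f(k) + (1).
From deg A=1, deg B=1, deg C=0: d=2.
Coefficient equations give f(k) = k*(k + 5)/12.
Certificate R = B(k−1)f/C = k*(k + 4)*(k + 5)/12 gives s_k = k*(-k - 5)/(3*(k + 2)*(k + 3)).
Check: Δs_k = -4/(k**3 + 9*k**2 + 26*k + 24). ✓
Sum = s_(8) − s_(1); s_(8) = -52/165, s_(1) = -1/6 ⇒ -49/330.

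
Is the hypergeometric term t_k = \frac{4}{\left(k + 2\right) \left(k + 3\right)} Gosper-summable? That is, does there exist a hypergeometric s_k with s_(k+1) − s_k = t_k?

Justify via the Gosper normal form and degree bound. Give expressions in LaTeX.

Yes. s_k = \frac{2 k}{k + 2}.

Ratio r(k) = (k + 2)/(k + 4).
A = k + 2, B = k + 4, C = 1.
Solve (k + 2)·f(k+1) − (k + 3)·f(k) = 1.
From deg A=1, deg B=1, deg C=0: d=1.
Coefficient equations give f(k) = k/2.
Get s_k = R·t_k = 2*k/(k + 2) with R(k) = B(k−1)f(k)/C(k) = k*(k + 3)/2.
Δs = 4/(k**2 + 5*k + 6), as required.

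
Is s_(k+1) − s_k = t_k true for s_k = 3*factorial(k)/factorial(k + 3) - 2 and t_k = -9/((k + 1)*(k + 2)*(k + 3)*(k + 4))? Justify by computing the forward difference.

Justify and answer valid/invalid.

s_(k+1) = 3*factorial(k + 1)/factorial(k + 4) - 2
s_(k+1) − s_k = -9/((k + 1)*(k + 2)*(k + 3)*(k + 4))
(s_(k+1) − s_k) − t_k = 0

valid (s_(k+1) − s_k reduces to t_k)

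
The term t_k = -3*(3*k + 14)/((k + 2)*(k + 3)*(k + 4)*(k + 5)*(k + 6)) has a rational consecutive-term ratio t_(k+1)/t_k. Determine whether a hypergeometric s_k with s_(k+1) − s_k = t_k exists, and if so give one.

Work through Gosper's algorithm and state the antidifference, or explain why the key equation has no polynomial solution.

s_k = k*(-k**2 - 10*k - 31)/(10*(k**3 + 10*k**2 + 31*k + 30))

r(k) = (k + 2)*(3*k + 17)/((k + 7)*(3*k + 14)) after simplifying.
Gosper form: A/B · C(k+1)/C(k) with A=k + 2, B=k + 7, C=k + 14/3.
Solve (k + 2)·f(k+1) − (k + 6)·f(k) = k + 14/3.
Degrees (1,1,1) ⇒ d ≤ 4.
Solve for f: f(k) = k*(k + 4)*(k**2 + 10*k + 31)/90 (degree 4 ≤ 4).
R(k) = B(k−1)·f(k)/C(k) = k*(k + 4)*(k + 6)*(k**2 + 10*k + 31)/(30*(3*k + 14)); s_k = R·t_k = k*(-k**2 - 10*k - 31)/(10*(k**3 + 10*k**2 + 31*k + 30)).
Verify: 3*(-3*k - 14)/(k**5 + 20*k**4 + 155*k**3 + 580*k**2 + 1044*k + 720) matches t_k.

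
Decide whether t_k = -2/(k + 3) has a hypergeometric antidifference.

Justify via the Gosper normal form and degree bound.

r(k) = (k + 3)/(k + 4) after simplifying.
Take A(k)=k + 3, B(k)=k + 4, C(k)=1.
Need (k + 3)·f(k+1) − (k + 3)·f(k) = 1.
Bound: deg f ≤ 0.
Write f(k) = c0. Then LHS − RHS = -1, requiring -1 = 0: contradictory. No certificate.

No; the coefficient equations for f are inconsistent.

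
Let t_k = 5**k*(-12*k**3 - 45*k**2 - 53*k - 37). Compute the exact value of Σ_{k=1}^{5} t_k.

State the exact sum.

Step 1: r(k) = 5*(12*k**3 + 81*k**2 + 179*k + 147)/(12*k**3 + 45*k**2 + 53*k + 37).
Normal form (A,B,C) = (5, 1, k**3 + 15*k**2/4 + 53*k/12 + 37/12).
Solve (5)·f(k+1) − (1)·f(k) = k**3 + 15*k**2/4 + 53*k/12 + 37/12.
From deg A=0, deg B=0, deg C=3: d=3.
Solve for f: f(k) = (3*k**3 + 2*k + 3)/12 (degree 3 ≤ 3).
Certificate R = B(k−1)f/C = (3*k**3 + 2*k + 3)/(12*k**3 + 45*k**2 + 53*k + 37) gives s_k = 5**k*(-3*k**3 - 2*k - 3).
s_(k+1) − s_k = 5**k*(3*k**3 - 8*k - 15*(k + 1)**3 - 22) = t_k.
Telescoping: Σ = s_(6) − s_(1) = -10359375 − (-40) = -10359335.

Σ = -10359335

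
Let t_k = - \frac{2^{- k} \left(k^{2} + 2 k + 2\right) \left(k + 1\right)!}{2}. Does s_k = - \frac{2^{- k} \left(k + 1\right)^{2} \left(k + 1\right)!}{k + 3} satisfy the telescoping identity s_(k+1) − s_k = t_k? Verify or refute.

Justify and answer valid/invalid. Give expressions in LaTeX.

s_(k+1) = -(k + 2)**2*factorial(k + 2)/(2*2**k*(k + 4))
s_(k+1) − s_k = -(k**4 + 7*k**3 + 18*k**2 + 26*k + 16)*factorial(k + 1)/(2*2**k*(k + 3)*(k + 4))
(s_(k+1) − s_k) − t_k = (k**3 + 5*k**2 + 6*k + 4)*factorial(k + 1)/(2**k*(k + 3)*(k + 4))

Invalid: residual \frac{2^{- k} \left(k^{3} + 5 k^{2} + 6 k + 4\right) \left(k + 1\right)!}{\left(k + 3\right) \left(k + 4\right)} ≠ 0.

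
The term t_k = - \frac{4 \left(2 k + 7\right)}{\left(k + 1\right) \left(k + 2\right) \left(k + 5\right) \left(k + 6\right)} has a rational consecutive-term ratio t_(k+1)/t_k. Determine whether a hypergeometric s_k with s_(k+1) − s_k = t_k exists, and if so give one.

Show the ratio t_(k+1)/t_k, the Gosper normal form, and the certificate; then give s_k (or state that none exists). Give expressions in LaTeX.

The ratio is (k + 1)*(k + 5)*(2*k + 9)/((k + 3)*(k + 7)*(2*k + 7)).
A = k + 1, B = k + 7, C = k**3 + 21*k**2/2 + 73*k/2 + 42.
Solve (k + 1)·f(k+1) − (k + 6)·f(k) = k**3 + 21*k**2/2 + 73*k/2 + 42.
From deg A=1, deg B=1, deg C=3: d=5.
Match coefficients ⇒ f(k) = k*(k + 2)*(k + 3)*(k + 4)*(k + 6)/10.
R(k) = B(k−1)·f(k)/C(k) = k*(k + 2)*(k + 6)**2/(5*(2*k + 7)); s_k = R·t_k = 4*k*(-k - 6)/(5*(k**2 + 6*k + 5)).
Verify: 4*(-2*k - 7)/(k**4 + 14*k**3 + 65*k**2 + 112*k + 60) matches t_k.

s_k = \frac{4 k \left(- k - 6\right)}{5 \left(k^{2} + 6 k + 5\right)}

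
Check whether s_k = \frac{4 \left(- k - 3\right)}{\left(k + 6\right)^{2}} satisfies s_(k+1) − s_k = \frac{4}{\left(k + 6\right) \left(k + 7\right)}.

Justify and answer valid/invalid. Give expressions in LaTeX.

s_(k+1) = 4*(-k - 4)/(k + 7)**2
s_(k+1) − s_k = 4*(k**2 + 7*k + 3)/(k**4 + 26*k**3 + 253*k**2 + 1092*k + 1764)
(s_(k+1) − s_k) − t_k = 12*(-2*k - 13)/(k**4 + 26*k**3 + 253*k**2 + 1092*k + 1764)

Invalid: residual \frac{12 \left(- 2 k - 13\right)}{k^{4} + 26 k^{3} + 253 k^{2} + 1092 k + 1764} ≠ 0.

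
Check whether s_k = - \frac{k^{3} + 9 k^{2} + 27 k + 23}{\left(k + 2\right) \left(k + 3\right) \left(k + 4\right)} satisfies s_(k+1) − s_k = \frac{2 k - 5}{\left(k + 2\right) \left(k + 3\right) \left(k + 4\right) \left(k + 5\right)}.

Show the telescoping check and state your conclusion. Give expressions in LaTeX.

valid; difference matches t_k

s_(k+1) = (-27*k - (k + 1)**3 - 9*(k + 1)**2 - 50)/((k + 3)*(k + 4)*(k + 5))
s_(k+1) − s_k = (2*k - 5)/(k**4 + 14*k**3 + 71*k**2 + 154*k + 120)
(s_(k+1) − s_k) − t_k = 0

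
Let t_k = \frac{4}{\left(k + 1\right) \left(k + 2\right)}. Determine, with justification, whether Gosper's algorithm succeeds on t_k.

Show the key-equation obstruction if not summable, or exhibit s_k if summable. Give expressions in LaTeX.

Compute t_(k+1)/t_k: get (k + 1)/(k + 3).
Take A(k)=k + 1, B(k)=k + 3, C(k)=1.
Set up (k + 1)·f(k+1) − (k + 2)·f(k) − (1) = 0.
From deg A=1, deg B=1, deg C=0: d=1.
Match coefficients ⇒ f(k) = k.
So s_k = (B(k−1)f/C)·t_k = (k*(k + 2))·t_k = 4*k/(k + 1).
Check: Δs_k = 4/(k**2 + 3*k + 2). ✓

Yes. s_k = \frac{4 k}{k + 1}.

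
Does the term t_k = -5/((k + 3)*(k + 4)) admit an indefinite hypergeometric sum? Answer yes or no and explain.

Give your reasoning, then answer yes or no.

Step 1: r(k) = (k + 3)/(k + 5).
Gosper form: A/B · C(k+1)/C(k) with A=k + 3, B=k + 5, C=1.
Need (k + 3)·f(k+1) − (k + 4)·f(k) = 1.
d = 1 from the (1,1,0) case.
A polynomial solution: f(k) = k/3.
So s_k = (B(k−1)f/C)·t_k = (k*(k + 4)/3)·t_k = -5*k/(3*k + 9).
Δs = -5/(k**2 + 7*k + 12), as required.

Yes. s_k = -5*k/(3*k + 9).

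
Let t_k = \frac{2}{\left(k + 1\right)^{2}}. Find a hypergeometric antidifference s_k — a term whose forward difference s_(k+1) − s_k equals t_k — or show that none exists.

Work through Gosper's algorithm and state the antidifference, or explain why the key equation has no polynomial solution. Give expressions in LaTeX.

Ratio r(k) = (k + 1)**2/(k + 2)**2.
Gosper form: A/B · C(k+1)/C(k) with A=k**2 + 2*k + 1, B=k**2 + 4*k + 4, C=1.
f must satisfy (k**2 + 2*k + 1)·f(k+1) − (k**2 + 2*k + 1)·f(k) = 1.
Bound: deg f ≤ 0.
Write f(k) = c0. Then LHS − RHS = -1, requiring -1 = 0: contradictory. No certificate.

no hypergeometric antidifference exists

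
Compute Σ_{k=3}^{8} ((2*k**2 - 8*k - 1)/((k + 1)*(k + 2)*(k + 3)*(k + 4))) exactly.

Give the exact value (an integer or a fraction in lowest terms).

Σ = 1/110

t_(k+1)/t_k = (k + 1)*(8*k - 2*(k + 1)**2 + 9)/((k + 5)*(-2*k**2 + 8*k + 1)).
Take A(k)=k + 1, B(k)=k + 5, C(k)=k**2 - 4*k - 1/2.
Solve (k + 1)·f(k+1) − (k + 4)·f(k) = k**2 - 4*k - 1/2.
Bound: deg f ≤ 3.
Match coefficients ⇒ f(k) = -k*(2*k - 1)/2.
R(k) = B(k−1)·f(k)/C(k) = -k*(k + 4)*(2*k - 1)/(2*k**2 - 8*k - 1); s_k = R·t_k = k*(1 - 2*k)/((k + 1)*(k + 2)*(k + 3)).
Δs = (2*k**2 - 8*k - 1)/(k**4 + 10*k**3 + 35*k**2 + 50*k + 24), as required.
Σ_(k=3)^(8) t_k = s_(9) − s_(3) = -51/440 − (-1/8) = 1/110.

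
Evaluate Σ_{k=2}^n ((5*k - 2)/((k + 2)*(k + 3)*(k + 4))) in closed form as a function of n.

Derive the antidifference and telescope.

Compute t_(k+1)/t_k: get (k + 2)*(5*k + 3)/((k + 5)*(5*k - 2)).
So A=k + 2 and B=k + 5, with C=k - 2/5.
Set up (k + 2)·f(k+1) − (k + 4)·f(k) − (k - 2/5) = 0.
Bound: deg f ≤ 2.
Match coefficients ⇒ f(k) = k*(2*k - 5)/15.
So s_k = (B(k−1)f/C)·t_k = (k*(k + 4)*(2*k - 5)/(3*(5*k - 2)))·t_k = k*(2*k - 5)/(3*(k + 2)*(k + 3)).
s_(k+1) − s_k = (5*k - 2)/(k**3 + 9*k**2 + 26*k + 24) = t_k.
Σ_(k=2)^n t_k = s_(n+1) − s_(2) = ((2*n**2 - n - 3)/(3*(n**2 + 7*n + 12))) − (-1/30), i.e. (7*n**2 - n - 6)/(10*(n**2 + 7*n + 12)).

S(n) = (7*n**2 - n - 6)/(10*(n**2 + 7*n + 12))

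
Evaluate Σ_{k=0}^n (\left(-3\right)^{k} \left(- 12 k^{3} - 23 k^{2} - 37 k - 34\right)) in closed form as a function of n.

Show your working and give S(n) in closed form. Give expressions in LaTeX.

S(n) = - 9 \left(-3\right)^{n} n^{3} - 24 \left(-3\right)^{n} n^{2} - 33 \left(-3\right)^{n} n - 30 \left(-3\right)^{n} - 4

Step 1: r(k) = 3*(-12*k**3 - 59*k**2 - 119*k - 106)/(12*k**3 + 23*k**2 + 37*k + 34).
Take A(k)=-3, B(k)=1, C(k)=k**3 + 23*k**2/12 + 37*k/12 + 17/6.
Set up (-3)·f(k+1) − (1)·f(k) − (k**3 + 23*k**2/12 + 37*k/12 + 17/6) = 0.
d = 3 from the (0,0,3) case.
Match coefficients ⇒ f(k) = -(3*k + 2)*(k**2 - k + 2)/12.
Certificate R = B(k−1)f/C = -(3*k + 2)*(k**2 - k + 2)/(12*k**3 + 23*k**2 + 37*k + 34) gives s_k = (-3)**k*(3*k**3 - k**2 + 4*k + 4).
Δs = (-3)**k*(-12*k**3 - 23*k**2 - 37*k - 34), as required.
Σ_(k=0)^n t_k = s_(n+1) − s_(0) = ((-3)**(n + 1)*(3*n**3 + 8*n**2 + 11*n + 10)) − (4), i.e. -9*(-3)**n*n**3 - 24*(-3)**n*n**2 - 33*(-3)**n*n - 30*(-3)**n - 4.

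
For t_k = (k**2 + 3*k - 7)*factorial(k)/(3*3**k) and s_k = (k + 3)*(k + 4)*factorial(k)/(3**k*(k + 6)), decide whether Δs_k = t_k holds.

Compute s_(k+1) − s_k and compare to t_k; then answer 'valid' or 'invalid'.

Invalid: residual -(k**3 + 9*k**2 + 8*k - 54)*factorial(k)/(3**k*(k + 6)*(k + 7)) ≠ 0.

s_(k+1) = (k + 4)*(k + 5)*factorial(k + 1)/(3*3**k*(k + 7))
s_(k+1) − s_k = (k + 4)*(k**3 + 9*k**2 + 11*k - 33)*factorial(k)/(3*3**k*(k + 6)*(k + 7))
(s_(k+1) − s_k) − t_k = -(k**3 + 9*k**2 + 8*k - 54)*factorial(k)/(3**k*(k + 6)*(k + 7))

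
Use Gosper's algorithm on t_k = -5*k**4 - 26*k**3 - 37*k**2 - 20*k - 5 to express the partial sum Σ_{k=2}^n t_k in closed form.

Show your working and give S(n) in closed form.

r(k) = (5*k**4 + 46*k**3 + 145*k**2 + 192*k + 93)/(5*k**4 + 26*k**3 + 37*k**2 + 20*k + 5) after simplifying.
A = 1, B = 1, C = k**4 + 26*k**3/5 + 37*k**2/5 + 4*k + 1.
f must satisfy (1)·f(k+1) − (1)·f(k) = k**4 + 26*k**3/5 + 37*k**2/5 + 4*k + 1.
Degrees (0,0,4) ⇒ d ≤ 5.
Coefficient equations give f(k) = k*(k**4 + 4*k**3 + k**2 - 2*k + 1)/5.
So s_k = (B(k−1)f/C)·t_k = (k*(k**4 + 4*k**3 + k**2 - 2*k + 1)/(5*k**4 + 26*k**3 + 37*k**2 + 20*k + 5))·t_k = k*(-k**4 - 4*k**3 - k**2 + 2*k - 1).
Check: Δs_k = -5*k**4 - 26*k**3 - 37*k**2 - 20*k - 5. ✓
Σ_(k=2)^n t_k = s_(n+1) − s_(2) = (-n**5 - 9*n**4 - 27*n**3 - 35*n**2 - 21*n - 5) − (-98), i.e. -n**5 - 9*n**4 - 27*n**3 - 35*n**2 - 21*n + 93.

S(n) = -n**5 - 9*n**4 - 27*n**3 - 35*n**2 - 21*n + 93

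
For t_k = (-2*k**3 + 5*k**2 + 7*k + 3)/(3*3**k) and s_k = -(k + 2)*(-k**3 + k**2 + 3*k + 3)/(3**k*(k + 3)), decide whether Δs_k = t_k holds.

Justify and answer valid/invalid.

Invalid: residual (2*k**4 + 4*k**3 - 25*k**2 - 33*k - 18)/(3*3**k*(k**2 + 7*k + 12)) ≠ 0.

s_(k+1) = (k**4 + 5*k**3 + 4*k**2 - 12*k - 18)/(3*3**k*(k + 4))
s_(k+1) − s_k = (-2*k**5 - 7*k**4 + 22*k**3 + 87*k**2 + 72*k + 18)/(3*3**k*(k**2 + 7*k + 12))
(s_(k+1) − s_k) − t_k = (2*k**4 + 4*k**3 - 25*k**2 - 33*k - 18)/(3*3**k*(k**2 + 7*k + 12))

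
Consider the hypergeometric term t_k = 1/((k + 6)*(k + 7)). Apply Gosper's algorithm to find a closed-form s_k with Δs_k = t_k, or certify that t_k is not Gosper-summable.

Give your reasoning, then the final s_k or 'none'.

The ratio is (k + 6)/(k + 8).
Take A(k)=k + 6, B(k)=k + 8, C(k)=1.
Key eq: (k + 6)·f(k+1) = (k + 7)·f(k) + (1).
Bound: deg f ≤ 1.
A polynomial solution: f(k) = k/6.
So s_k = (B(k−1)f/C)·t_k = (k*(k + 7)/6)·t_k = k/(6*(k + 6)).
Δs = 1/(k**2 + 13*k + 42), as required.

s_k = k/(6*(k + 6))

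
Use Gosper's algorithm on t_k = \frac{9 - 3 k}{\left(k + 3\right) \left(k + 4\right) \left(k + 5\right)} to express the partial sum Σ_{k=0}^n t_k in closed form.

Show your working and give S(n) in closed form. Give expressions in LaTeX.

Step 1: r(k) = (k - 2)*(k + 3)/((k - 3)*(k + 6)).
Take A(k)=k + 3, B(k)=k + 6, C(k)=k - 3.
f must satisfy (k + 3)·f(k+1) − (k + 5)·f(k) = k - 3.
From deg A=1, deg B=1, deg C=1: d=2.
Solving with deg f ≤ 2: f(k) = -k.
R(k) = B(k−1)·f(k)/C(k) = -k*(k + 5)/(k - 3); s_k = R·t_k = 3*k/((k + 3)*(k + 4)).
Verify: 3*(3 - k)/(k**3 + 12*k**2 + 47*k + 60) matches t_k.
Σ_(k=0)^n t_k = s_(n+1) − s_(0) = (3*(n + 1)/(n**2 + 9*n + 20)) − (0), i.e. 3*(n + 1)/(n**2 + 9*n + 20).

S(n) = \frac{3 \left(n + 1\right)}{n^{2} + 9 n + 20}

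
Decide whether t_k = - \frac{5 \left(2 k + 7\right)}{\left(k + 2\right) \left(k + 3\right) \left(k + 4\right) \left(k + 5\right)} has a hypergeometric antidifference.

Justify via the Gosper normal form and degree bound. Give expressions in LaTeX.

The ratio is (k + 2)*(2*k + 9)/((k + 6)*(2*k + 7)).
Take A(k)=k + 2, B(k)=k + 6, C(k)=k + 7/2.
Set up (k + 2)·f(k+1) − (k + 5)·f(k) − (k + 7/2) = 0.
d = 3 from the (1,1,1) case.
Match coefficients ⇒ f(k) = k*(k + 3)*(k + 6)/16.
Get s_k = R·t_k = 5*k*(-k - 6)/(8*(k**2 + 6*k + 8)) with R(k) = B(k−1)f(k)/C(k) = k*(k + 3)*(k + 5)*(k + 6)/(8*(2*k + 7)).
s_(k+1) − s_k = 5*(-2*k - 7)/(k**4 + 14*k**3 + 71*k**2 + 154*k + 120) = t_k.

Yes. s_k = \frac{5 k \left(- k - 6\right)}{8 \left(k^{2} + 6 k + 8\right)}.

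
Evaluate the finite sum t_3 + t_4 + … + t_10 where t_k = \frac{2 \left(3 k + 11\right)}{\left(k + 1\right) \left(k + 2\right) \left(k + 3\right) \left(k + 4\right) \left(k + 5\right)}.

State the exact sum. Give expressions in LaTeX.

Σ = 11/819

r(k) = (k + 1)*(3*k + 14)/((k + 6)*(3*k + 11)) after simplifying.
So A=k + 1 and B=k + 6, with C=k + 11/3.
Set up (k + 1)·f(k+1) − (k + 5)·f(k) − (k + 11/3) = 0.
deg f ≤ 4 (via 1,1,1).
Solving with deg f ≤ 4: f(k) = k*(k + 3)*(k**2 + 7*k + 14)/24.
Then R = B(k−1)f/C = k*(k + 3)*(k + 5)*(k**2 + 7*k + 14)/(8*(3*k + 11)), so s_k = R(k)·t_k = k*(k**2 + 7*k + 14)/(4*(k**3 + 7*k**2 + 14*k + 8)).
Δs = 2*(3*k + 11)/(k**5 + 15*k**4 + 85*k**3 + 225*k**2 + 274*k + 120), as required.
Telescoping: Σ = s_(11) − s_(3) = 583/2340 − (33/140) = 11/819.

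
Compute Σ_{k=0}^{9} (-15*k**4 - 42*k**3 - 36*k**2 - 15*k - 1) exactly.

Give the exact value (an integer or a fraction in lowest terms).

r(k) = (15*k**4 + 102*k**3 + 252*k**2 + 273*k + 109)/(15*k**4 + 42*k**3 + 36*k**2 + 15*k + 1) after simplifying.
Factor: A=1; B=1; C=k**4 + 14*k**3/5 + 12*k**2/5 + k + 1/15.
Key eq: (1)·f(k+1) = (1)·f(k) + (k**4 + 14*k**3/5 + 12*k**2/5 + k + 1/15).
d = 5 from the (0,0,4) case.
Match coefficients ⇒ f(k) = k*(3*k**4 + 3*k**3 - 4*k**2 - 1)/15.
Get s_k = R·t_k = -3*k**5 - 3*k**4 + 4*k**3 + k with R(k) = B(k−1)f(k)/C(k) = k*(3*k**4 + 3*k**3 - 4*k**2 - 1)/(15*k**4 + 42*k**3 + 36*k**2 + 15*k + 1).
Check: Δs_k = -15*k**4 - 42*k**3 - 36*k**2 - 15*k - 1. ✓
Evaluate s at k=10 and k=0: -325990 and 0; difference -325990.

Σ = -325990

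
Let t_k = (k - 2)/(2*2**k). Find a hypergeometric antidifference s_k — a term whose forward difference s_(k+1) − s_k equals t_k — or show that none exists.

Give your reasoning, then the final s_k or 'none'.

Compute t_(k+1)/t_k: get (k - 1)/(2*(k - 2)).
Normal form (A,B,C) = (1/2, 1, k - 2).
f must satisfy (1/2)·f(k+1) − (1)·f(k) = k - 2.
Bound: deg f ≤ 1.
Solving with deg f ≤ 1: f(k) = -2*(k - 1).
Get s_k = R·t_k = (1 - k)/2**k with R(k) = B(k−1)f(k)/C(k) = -2*(k - 1)/(k - 2).
Check: Δs_k = (k - 2)/(2*2**k). ✓

s_k = (1 - k)/2**k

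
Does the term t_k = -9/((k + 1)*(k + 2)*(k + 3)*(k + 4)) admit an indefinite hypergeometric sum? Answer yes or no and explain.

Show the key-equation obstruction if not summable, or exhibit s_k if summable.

r(k) = (k + 1)/(k + 5) after simplifying.
Take A(k)=k + 1, B(k)=k + 5, C(k)=1.
Solve (k + 1)·f(k+1) − (k + 4)·f(k) = 1.
From deg A=1, deg B=1, deg C=0: d=3.
Solving with deg f ≤ 3: f(k) = k*(k**2 + 6*k + 11)/18.
R(k) = B(k−1)·f(k)/C(k) = k*(k + 4)*(k**2 + 6*k + 11)/18; s_k = R·t_k = k*(-k**2 - 6*k - 11)/(2*(k + 1)*(k + 2)*(k + 3)).
s_(k+1) − s_k = -9/(k**4 + 10*k**3 + 35*k**2 + 50*k + 24) = t_k.

Yes. s_k = k*(-k**2 - 6*k - 11)/(2*(k + 1)*(k + 2)*(k + 3)).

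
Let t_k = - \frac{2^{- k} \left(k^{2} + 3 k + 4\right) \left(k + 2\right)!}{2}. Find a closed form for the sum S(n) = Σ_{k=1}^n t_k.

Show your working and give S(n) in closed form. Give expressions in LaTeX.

t_(k+1)/t_k = (k + 3)*(3*k + (k + 1)**2 + 7)/(2*(k**2 + 3*k + 4)).
Factor: A=k/2 + 3/2; B=1; C=k**2 + 3*k + 4.
Key eq: (k/2 + 3/2)·f(k+1) = (1)·f(k) + (k**2 + 3*k + 4).
Degrees (1,0,2) ⇒ d ≤ 1.
A polynomial solution: f(k) = 2*(k + 1).
So s_k = (B(k−1)f/C)·t_k = (2*(k + 1)/(k**2 + 3*k + 4))·t_k = -(k + 1)*factorial(k + 2)/2**k.
Verify: -(k**2 + 3*k + 4)*factorial(k + 2)/(2*2**k) matches t_k.
Evaluate: s_(n+1) = -2**(-n - 1)*(n + 2)*factorial(n + 3); subtract s_(1) = -6 ⇒ S(n) = 6 - n*factorial(n + 3)/(2*2**n) - factorial(n + 3)/2**n.

S(n) = 6 - \frac{2^{- n} n \left(n + 3\right)!}{2} - 2^{- n} \left(n + 3\right)!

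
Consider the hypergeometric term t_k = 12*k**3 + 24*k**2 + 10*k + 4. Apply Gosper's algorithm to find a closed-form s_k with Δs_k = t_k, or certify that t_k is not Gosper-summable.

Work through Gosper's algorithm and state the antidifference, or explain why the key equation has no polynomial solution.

s_k = k*(3*k**3 + 2*k**2 - 4*k + 3)

r(k) = (6*k**3 + 30*k**2 + 47*k + 25)/(6*k**3 + 12*k**2 + 5*k + 2) after simplifying.
Gosper form: A/B · C(k+1)/C(k) with A=1, B=1, C=k**3 + 2*k**2 + 5*k/6 + 1/3.
Need (1)·f(k+1) − (1)·f(k) = k**3 + 2*k**2 + 5*k/6 + 1/3.
From deg A=0, deg B=0, deg C=3: d=4.
Solving with deg f ≤ 4: f(k) = k*(3*k**3 + 2*k**2 - 4*k + 3)/12.
Certificate R = B(k−1)f/C = k*(3*k**3 + 2*k**2 - 4*k + 3)/(2*(6*k**3 + 12*k**2 + 5*k + 2)) gives s_k = k*(3*k**3 + 2*k**2 - 4*k + 3).
Check: Δs_k = 12*k**3 + 24*k**2 + 10*k + 4. ✓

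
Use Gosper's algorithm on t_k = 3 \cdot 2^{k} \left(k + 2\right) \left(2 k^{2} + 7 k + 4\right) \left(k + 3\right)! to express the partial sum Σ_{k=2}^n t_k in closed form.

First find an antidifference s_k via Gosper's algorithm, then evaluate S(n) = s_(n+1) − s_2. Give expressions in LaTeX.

The ratio is 2*(k + 3)*(k + 4)*(7*k + 2*(k + 1)**2 + 11)/((k + 2)*(2*k**2 + 7*k + 4)).
Take A(k)=2*k + 8, B(k)=1, C(k)=k**3 + 11*k**2/2 + 9*k + 4.
f must satisfy (2*k + 8)·f(k+1) − (1)·f(k) = k**3 + 11*k**2/2 + 9*k + 4.
d = 2 from the (1,0,3) case.
Coefficient equations give f(k) = k**2/2.
Get s_k = R·t_k = 3*2**k*k**2*factorial(k + 3) with R(k) = B(k−1)f(k)/C(k) = k**2/((k + 2)*(2*k**2 + 7*k + 4)).
Check: Δs_k = 3*2**k*(k + 2)*(2*k**2 + 7*k + 4)*factorial(k + 3). ✓
Evaluate: s_(n+1) = 6*2**n*(n + 1)**2*factorial(n + 4); subtract s_(2) = 5760 ⇒ S(n) = 6*2**n*n**2*factorial(n + 4) + 12*2**n*n*factorial(n + 4) + 6*2**n*factorial(n + 4) - 5760.

S(n) = 6 \cdot 2^{n} n^{2} \left(n + 4\right)! + 12 \cdot 2^{n} n \left(n + 4\right)! + 6 \cdot 2^{n} \left(n + 4\right)! - 5760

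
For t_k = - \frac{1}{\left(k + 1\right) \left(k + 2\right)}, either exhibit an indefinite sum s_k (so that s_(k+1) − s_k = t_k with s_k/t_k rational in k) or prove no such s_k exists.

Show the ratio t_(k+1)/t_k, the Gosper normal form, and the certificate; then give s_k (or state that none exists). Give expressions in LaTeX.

t_(k+1)/t_k = (k + 1)/(k + 3).
So A=k + 1 and B=k + 3, with C=1.
Set up (k + 1)·f(k+1) − (k + 2)·f(k) − (1) = 0.
Bound: deg f ≤ 1.
Solve for f: f(k) = k (degree 1 ≤ 1).
Get s_k = R·t_k = -k/(k + 1) with R(k) = B(k−1)f(k)/C(k) = k*(k + 2).
s_(k+1) − s_k = -1/(k**2 + 3*k + 2) = t_k.

s_k = - \frac{k}{k + 1}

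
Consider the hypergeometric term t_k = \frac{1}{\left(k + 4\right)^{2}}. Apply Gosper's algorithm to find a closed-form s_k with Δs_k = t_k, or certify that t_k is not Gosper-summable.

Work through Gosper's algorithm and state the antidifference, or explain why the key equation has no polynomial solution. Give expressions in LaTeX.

no hypergeometric antidifference exists

Ratio r(k) = (k + 4)**2/(k + 5)**2.
Gosper form: A/B · C(k+1)/C(k) with A=k**2 + 8*k + 16, B=k**2 + 10*k + 25, C=1.
Need (k**2 + 8*k + 16)·f(k+1) − (k**2 + 8*k + 16)·f(k) = 1.
d = 0 from the (2,2,0) case.
f = c0 ⇒ A·f(k+1) − B(k−1)·f(k) − C = -1. The system {-1 = 0} is inconsistent; no antidifference.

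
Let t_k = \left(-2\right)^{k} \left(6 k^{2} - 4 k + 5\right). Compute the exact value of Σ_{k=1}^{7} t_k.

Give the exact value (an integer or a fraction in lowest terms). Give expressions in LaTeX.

Σ = -25346

Compute t_(k+1)/t_k: get 2*(4*k - 6*(k + 1)**2 - 1)/(6*k**2 - 4*k + 5).
A = -2, B = 1, C = k**2 - 2*k/3 + 5/6.
Solve (-2)·f(k+1) − (1)·f(k) = k**2 - 2*k/3 + 5/6.
Bound: deg f ≤ 2.
A polynomial solution: f(k) = -(2*k**2 - 4*k + 3)/6.
So s_k = (B(k−1)f/C)·t_k = (-(2*k**2 - 4*k + 3)/(6*k**2 - 4*k + 5))·t_k = (-2)**k*(-2*k**2 + 4*k - 3).
s_(k+1) − s_k = (-2)**k*(6*k**2 - 4*k + 5) = t_k.
Evaluate s at k=8 and k=1: -25344 and 2; difference -25346.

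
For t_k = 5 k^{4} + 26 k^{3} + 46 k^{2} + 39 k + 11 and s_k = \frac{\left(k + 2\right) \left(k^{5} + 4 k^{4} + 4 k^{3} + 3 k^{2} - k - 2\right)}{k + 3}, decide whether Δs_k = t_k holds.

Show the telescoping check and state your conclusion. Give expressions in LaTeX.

s_(k+1) = (k**6 + 12*k**5 + 57*k**4 + 139*k**3 + 185*k**2 + 123*k + 27)/(k + 4)
s_(k+1) − s_k = (5*k**6 + 57*k**5 + 251*k**4 + 553*k**3 + 662*k**2 + 416*k + 97)/(k**2 + 7*k + 12)
(s_(k+1) − s_k) − t_k = (-4*k**5 - 37*k**4 - 120*k**3 - 174*k**2 - 129*k - 35)/(k**2 + 7*k + 12)

Invalid: residual \frac{- 4 k^{5} - 37 k^{4} - 120 k^{3} - 174 k^{2} - 129 k - 35}{k^{2} + 7 k + 12} ≠ 0.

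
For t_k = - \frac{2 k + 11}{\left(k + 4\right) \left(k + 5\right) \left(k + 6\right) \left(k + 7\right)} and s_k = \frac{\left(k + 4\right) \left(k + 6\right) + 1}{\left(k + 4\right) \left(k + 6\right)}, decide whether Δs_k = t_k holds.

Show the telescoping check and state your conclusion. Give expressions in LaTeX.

s_(k+1) = ((k + 5)*(k + 7) + 1)/((k + 5)*(k + 7))
s_(k+1) − s_k = (-2*k - 11)/(k**4 + 22*k**3 + 179*k**2 + 638*k + 840)
(s_(k+1) − s_k) − t_k = 0

valid (s_(k+1) − s_k reduces to t_k)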